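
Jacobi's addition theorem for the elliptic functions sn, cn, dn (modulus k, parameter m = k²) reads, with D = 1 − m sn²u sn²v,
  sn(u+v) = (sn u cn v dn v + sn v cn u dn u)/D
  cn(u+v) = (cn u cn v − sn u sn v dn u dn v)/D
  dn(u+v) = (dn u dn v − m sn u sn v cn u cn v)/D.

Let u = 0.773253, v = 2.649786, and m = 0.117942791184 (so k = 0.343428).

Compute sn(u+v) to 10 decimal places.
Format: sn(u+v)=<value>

sn u = 0.6926861536750659, cn u = 0.7212391368380136, dn u = 0.9712926360849223
sn v = 0.5541632010037492, cn v = -0.8324080409590469, dn v = 0.9817230464608968
m = k² = 0.117942791184
D = 1 − m·sn²u·sn²v = 0.9826212001777645
sn(u+v) = (sn u·cn v·dn v + sn v·cn u·dn u)/D = -0.177848768718399/0.9826212001777645 = -0.1809942312319587

sn(u+v)=-0.1809942312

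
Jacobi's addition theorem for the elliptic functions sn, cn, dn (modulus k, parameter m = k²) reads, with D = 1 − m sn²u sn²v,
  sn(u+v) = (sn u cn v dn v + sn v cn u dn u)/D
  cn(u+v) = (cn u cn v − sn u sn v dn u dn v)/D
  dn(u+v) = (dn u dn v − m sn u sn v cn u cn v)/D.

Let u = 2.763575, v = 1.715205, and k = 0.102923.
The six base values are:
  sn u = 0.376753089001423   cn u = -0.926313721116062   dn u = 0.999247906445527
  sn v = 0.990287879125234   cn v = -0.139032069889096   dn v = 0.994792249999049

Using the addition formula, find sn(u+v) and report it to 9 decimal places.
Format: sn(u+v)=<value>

sn(u+v)=-0.970165882

m = k² = 0.010593143929
D = 1 − m·sn²u·sn²v = 0.9985254434130554
sn(u+v) = (sn u·cn v·dn v + sn v·cn u·dn u)/D = -0.968735317785939/0.9985254434130554 = -0.9701658822780811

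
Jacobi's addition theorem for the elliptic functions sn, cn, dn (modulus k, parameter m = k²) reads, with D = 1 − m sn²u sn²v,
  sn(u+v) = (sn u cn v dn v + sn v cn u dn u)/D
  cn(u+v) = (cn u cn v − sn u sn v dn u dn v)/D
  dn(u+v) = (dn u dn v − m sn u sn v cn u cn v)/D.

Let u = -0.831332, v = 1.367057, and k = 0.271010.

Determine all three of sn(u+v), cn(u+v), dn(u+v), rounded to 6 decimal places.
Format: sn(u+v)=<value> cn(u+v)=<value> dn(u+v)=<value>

sn u = -0.7346948528406175, cn u = 0.6783977249442272, dn u = 0.9799772173133548
sn v = 0.9747414685178771, cn v = 0.2233362253455814, dn v = 0.9644775886439689
m = k² = 0.0734464201
D = 1 − m·sn²u·sn²v = 0.9623327848848354
sn(u+v) = (sn u·cn v·dn v + sn v·cn u·dn u)/D = 0.4897667646746114/0.9623327848848354 = 0.5089370042954766
cn(u+v) = (cn u·cn v − sn u·sn v·dn u·dn v)/D = 0.8283796865473988/0.9623327848848354 = 0.860803767219188
dn(u+v) = (dn u·dn v − m·sn u·sn v·cn u·cn v)/D = 0.9531351882584646/0.9623327848848354 = 0.9904423950105041

sn(u+v)=0.508937 cn(u+v)=0.860804 dn(u+v)=0.990442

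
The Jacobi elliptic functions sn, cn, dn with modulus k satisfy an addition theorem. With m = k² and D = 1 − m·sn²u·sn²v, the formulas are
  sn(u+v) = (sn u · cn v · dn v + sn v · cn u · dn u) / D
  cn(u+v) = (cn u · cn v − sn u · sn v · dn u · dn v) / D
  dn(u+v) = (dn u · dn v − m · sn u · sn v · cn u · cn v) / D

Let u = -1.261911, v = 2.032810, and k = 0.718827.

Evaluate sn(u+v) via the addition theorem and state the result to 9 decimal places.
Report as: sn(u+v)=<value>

sn u = -0.9069995414930246, cn u = 0.4211316085636926, dn u = 0.7582398097819017
sn v = 0.9934528784069904, cn v = -0.11424262945532, dn v = 0.7000225362366749
m = k² = 0.516712255929
D = 1 − m·sn²u·sn²v = 0.5804753897521926
sn(u+v) = (sn u·cn v·dn v + sn v·cn u·dn u)/D = 0.3897630760167655/0.5804753897521926 = 0.671454953814936

sn(u+v)=0.671454954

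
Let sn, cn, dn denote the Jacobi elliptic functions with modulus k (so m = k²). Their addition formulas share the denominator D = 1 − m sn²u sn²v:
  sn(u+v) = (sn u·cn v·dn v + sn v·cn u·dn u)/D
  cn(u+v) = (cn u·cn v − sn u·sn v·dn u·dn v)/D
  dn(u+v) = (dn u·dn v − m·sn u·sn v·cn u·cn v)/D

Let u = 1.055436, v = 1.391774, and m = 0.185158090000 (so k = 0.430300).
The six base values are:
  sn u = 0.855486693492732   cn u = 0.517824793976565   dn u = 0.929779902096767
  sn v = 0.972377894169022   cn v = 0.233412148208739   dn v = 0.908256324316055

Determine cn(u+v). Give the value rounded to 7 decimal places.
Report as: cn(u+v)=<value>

cn(u+v)=-0.6670902

m = k² = 0.18515809
D = 1 − m·sn²u·sn²v = 0.8718733816434
cn(u+v) = (cn u·cn v − sn u·sn v·dn u·dn v)/D = -0.5816181849763723/0.8718733816434 = -0.667090195918215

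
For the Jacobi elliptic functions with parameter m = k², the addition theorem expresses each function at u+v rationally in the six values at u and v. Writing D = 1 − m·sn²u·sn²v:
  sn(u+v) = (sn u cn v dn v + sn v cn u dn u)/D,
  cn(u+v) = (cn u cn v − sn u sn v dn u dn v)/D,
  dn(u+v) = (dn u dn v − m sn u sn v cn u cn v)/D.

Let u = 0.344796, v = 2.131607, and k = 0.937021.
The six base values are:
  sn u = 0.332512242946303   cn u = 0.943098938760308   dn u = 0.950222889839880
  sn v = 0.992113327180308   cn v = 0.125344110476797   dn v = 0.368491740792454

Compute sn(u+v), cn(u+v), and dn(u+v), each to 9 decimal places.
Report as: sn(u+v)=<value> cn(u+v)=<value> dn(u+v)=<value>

sn(u+v)=0.999995540 cn(u+v)=0.002986581 dn(u+v)=0.349284235

m = k² = 0.878008354441
D = 1 − m·sn²u·sn²v = 0.9044487228090038
sn(u+v) = (sn u·cn v·dn v + sn v·cn u·dn u)/D = 0.9044446891087918/0.9044487228090038 = 0.9999955401559975
cn(u+v) = (cn u·cn v − sn u·sn v·dn u·dn v)/D = 0.002701209680703898/0.9044487228090038 = 0.002986581342405548
dn(u+v) = (dn u·dn v − m·sn u·sn v·cn u·cn v)/D = 0.3159096806089421/0.9044487228090038 = 0.349284235404525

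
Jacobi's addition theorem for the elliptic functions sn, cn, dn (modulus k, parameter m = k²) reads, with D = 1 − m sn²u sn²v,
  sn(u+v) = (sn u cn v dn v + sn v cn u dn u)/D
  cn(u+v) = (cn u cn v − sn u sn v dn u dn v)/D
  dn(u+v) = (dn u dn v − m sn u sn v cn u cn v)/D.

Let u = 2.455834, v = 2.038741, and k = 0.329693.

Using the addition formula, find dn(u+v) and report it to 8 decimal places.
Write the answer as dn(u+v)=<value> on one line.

dn(u+v)=0.95030009

sn u = 0.6956102327361662, cn u = -0.718419378993034, dn u = 0.9733468869171325
sn v = 0.9210355633602586, cn v = -0.3894784859599449, dn v = 0.9527807854304691
m = k² = 0.108697474249
D = 1 − m·sn²u·sn²v = 0.9553826085097624
dn(u+v) = (dn u·dn v − m·sn u·sn v·cn u·cn v)/D = 0.907900183237466/0.9553826085097624 = 0.9503000945910445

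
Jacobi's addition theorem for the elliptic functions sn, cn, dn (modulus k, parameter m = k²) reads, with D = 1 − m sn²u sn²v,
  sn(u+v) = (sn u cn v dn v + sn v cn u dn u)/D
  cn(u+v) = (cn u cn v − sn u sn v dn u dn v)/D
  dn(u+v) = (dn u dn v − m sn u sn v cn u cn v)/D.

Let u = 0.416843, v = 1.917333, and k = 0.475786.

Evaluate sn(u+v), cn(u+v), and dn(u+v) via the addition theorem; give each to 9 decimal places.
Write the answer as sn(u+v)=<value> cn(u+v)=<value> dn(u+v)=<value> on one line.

sn u = 0.4024651844102878, cn u = 0.9154352928184455, dn u = 0.9814950910986207
sn v = 0.9769261703393941, cn v = -0.213577287430113, dn v = 0.8854116070042058
m = k² = 0.226372317796
D = 1 − m·sn²u·sn²v = 0.9650052061192961
sn(u+v) = (sn u·cn v·dn v + sn v·cn u·dn u)/D = 0.8016558203840929/0.9650052061192961 = 0.8307269383632635
cn(u+v) = (cn u·cn v − sn u·sn v·dn u·dn v)/D = -0.5371992121007366/0.9650052061192961 = -0.5566801180908104
dn(u+v) = (dn u·dn v − m·sn u·sn v·cn u·cn v)/D = 0.8864290229660161/0.9650052061192961 = 0.9185743427548243

sn(u+v)=0.830726938 cn(u+v)=-0.556680118 dn(u+v)=0.918574343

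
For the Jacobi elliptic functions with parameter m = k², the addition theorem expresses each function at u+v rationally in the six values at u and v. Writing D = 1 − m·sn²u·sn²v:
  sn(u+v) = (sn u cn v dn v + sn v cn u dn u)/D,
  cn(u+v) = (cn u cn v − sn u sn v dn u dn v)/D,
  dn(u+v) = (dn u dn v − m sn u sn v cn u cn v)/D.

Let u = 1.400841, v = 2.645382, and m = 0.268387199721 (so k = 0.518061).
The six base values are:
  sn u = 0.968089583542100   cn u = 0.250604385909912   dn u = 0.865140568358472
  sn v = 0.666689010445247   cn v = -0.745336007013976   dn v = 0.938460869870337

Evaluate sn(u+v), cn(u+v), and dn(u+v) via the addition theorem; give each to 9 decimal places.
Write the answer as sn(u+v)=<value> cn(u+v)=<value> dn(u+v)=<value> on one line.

sn(u+v)=-0.599644740 cn(u+v)=-0.800266322 dn(u+v)=0.950523535

m = k² = 0.268387199721
D = 1 − m·sn²u·sn²v = 0.8882005965443293
sn(u+v) = (sn u·cn v·dn v + sn v·cn u·dn u)/D = -0.5326048158068896/0.8882005965443293 = -0.5996447400272689
cn(u+v) = (cn u·cn v − sn u·sn v·dn u·dn v)/D = -0.7107970243895311/0.8882005965443293 = -0.8002663217689653
dn(u+v) = (dn u·dn v − m·sn u·sn v·cn u·cn v)/D = 0.8442555709629414/0.8882005965443293 = 0.950523535164959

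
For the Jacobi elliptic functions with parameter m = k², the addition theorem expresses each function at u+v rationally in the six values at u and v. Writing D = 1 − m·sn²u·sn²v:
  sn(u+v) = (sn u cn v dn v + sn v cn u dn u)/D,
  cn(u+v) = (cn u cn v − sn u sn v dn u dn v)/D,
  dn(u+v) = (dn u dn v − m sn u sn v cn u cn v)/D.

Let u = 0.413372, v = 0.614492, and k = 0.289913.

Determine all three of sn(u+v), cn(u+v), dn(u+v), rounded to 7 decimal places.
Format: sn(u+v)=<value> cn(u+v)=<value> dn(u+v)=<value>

sn u = 0.4008242740044077, cn u = 0.9161549548896407, dn u = 0.9932253477422231
sn v = 0.574081370666808, cn v = 0.818798253450335, dn v = 0.9860526554622191
m = k² = 0.084049547569
D = 1 − m·sn²u·sn²v = 0.9955496894569231
sn(u+v) = (sn u·cn v·dn v + sn v·cn u·dn u)/D = 0.8460011585769023/0.9955496894569231 = 0.8497829566281114
cn(u+v) = (cn u·cn v − sn u·sn v·dn u·dn v)/D = 0.524786836595884/0.9955496894569231 = 0.527132740990716
dn(u+v) = (dn u·dn v − m·sn u·sn v·cn u·cn v)/D = 0.9648644533956167/0.9955496894569231 = 0.9691775946632605

sn(u+v)=0.8497830 cn(u+v)=0.5271327 dn(u+v)=0.9691776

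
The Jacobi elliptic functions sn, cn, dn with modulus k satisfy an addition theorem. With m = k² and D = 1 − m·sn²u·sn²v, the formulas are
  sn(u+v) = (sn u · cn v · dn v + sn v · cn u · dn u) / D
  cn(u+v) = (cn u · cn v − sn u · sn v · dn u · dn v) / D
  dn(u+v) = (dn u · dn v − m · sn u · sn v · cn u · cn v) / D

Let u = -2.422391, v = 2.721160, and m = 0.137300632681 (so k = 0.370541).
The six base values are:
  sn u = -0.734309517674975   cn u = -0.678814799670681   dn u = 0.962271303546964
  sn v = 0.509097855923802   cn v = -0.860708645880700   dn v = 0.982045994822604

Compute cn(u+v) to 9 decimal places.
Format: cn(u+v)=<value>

m = k² = 0.137300632681
D = 1 − m·sn²u·sn²v = 0.9808118374409208
cn(u+v) = (cn u·cn v − sn u·sn v·dn u·dn v)/D = 0.9375342320433364/0.9808118374409208 = 0.9558757309551831

cn(u+v)=0.955875731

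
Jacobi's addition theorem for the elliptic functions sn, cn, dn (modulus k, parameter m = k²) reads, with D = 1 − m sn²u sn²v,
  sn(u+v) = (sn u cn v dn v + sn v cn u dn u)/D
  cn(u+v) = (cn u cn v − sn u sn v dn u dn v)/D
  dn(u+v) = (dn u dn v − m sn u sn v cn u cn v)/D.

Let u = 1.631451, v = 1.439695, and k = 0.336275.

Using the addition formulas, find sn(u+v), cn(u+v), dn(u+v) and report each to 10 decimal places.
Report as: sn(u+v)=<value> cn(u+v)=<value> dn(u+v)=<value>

sn u = 0.9999229621895271, cn u = -0.01241248106228121, dn u = 0.9417730866349993
sn v = 0.9858748669041697, cn v = 0.1674835717516367, dn v = 0.9434464093873245
m = k² = 0.113080875625
D = 1 − m·sn²u·sn²v = 0.8901080610113408
sn(u+v) = (sn u·cn v·dn v + sn v·cn u·dn u)/D = 0.1464749800583648/0.8901080610113408 = 0.1645586490835056
cn(u+v) = (cn u·cn v − sn u·sn v·dn u·dn v)/D = -0.8779734850747319/0.8901080610113408 = -0.9863673002547335
dn(u+v) = (dn u·dn v − m·sn u·sn v·cn u·cn v)/D = 0.8887441809440059/0.8901080610113408 = 0.9984677365287702

sn(u+v)=0.1645586491 cn(u+v)=-0.9863673003 dn(u+v)=0.9984677365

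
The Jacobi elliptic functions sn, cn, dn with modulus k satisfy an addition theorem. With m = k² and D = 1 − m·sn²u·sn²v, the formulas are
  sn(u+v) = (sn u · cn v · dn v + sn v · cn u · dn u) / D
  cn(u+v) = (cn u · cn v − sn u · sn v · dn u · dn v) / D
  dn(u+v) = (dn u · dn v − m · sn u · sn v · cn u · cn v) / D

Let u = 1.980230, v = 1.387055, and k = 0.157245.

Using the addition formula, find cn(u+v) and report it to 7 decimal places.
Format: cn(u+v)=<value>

sn u = 0.9230476920734429, cn u = -0.3846855315161859, dn u = 0.9894104482580937
sn v = 0.9817750712253236, cn v = 0.1900465982871329, dn v = 0.9880116679980708
m = k² = 0.024725990025
D = 1 − m·sn²u·sn²v = 0.9796939256402142
cn(u+v) = (cn u·cn v − sn u·sn v·dn u·dn v)/D = -0.9589877890389501/0.9796939256402142 = -0.9788646881854116

cn(u+v)=-0.9788647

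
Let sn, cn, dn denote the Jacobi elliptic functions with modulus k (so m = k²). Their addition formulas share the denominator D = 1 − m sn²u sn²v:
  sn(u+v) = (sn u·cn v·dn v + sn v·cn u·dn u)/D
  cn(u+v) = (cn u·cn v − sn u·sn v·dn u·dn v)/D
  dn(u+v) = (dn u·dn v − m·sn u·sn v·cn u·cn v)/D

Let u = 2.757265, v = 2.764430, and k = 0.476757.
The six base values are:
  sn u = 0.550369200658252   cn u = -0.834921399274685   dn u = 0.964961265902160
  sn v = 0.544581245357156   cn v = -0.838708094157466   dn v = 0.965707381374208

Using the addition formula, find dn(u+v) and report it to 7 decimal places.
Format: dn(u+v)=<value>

m = k² = 0.227297237049
D = 1 − m·sn²u·sn²v = 0.9795813153149291
dn(u+v) = (dn u·dn v − m·sn u·sn v·cn u·cn v)/D = 0.8841648342993737/0.9795813153149291 = 0.9025946294362713

dn(u+v)=0.9025946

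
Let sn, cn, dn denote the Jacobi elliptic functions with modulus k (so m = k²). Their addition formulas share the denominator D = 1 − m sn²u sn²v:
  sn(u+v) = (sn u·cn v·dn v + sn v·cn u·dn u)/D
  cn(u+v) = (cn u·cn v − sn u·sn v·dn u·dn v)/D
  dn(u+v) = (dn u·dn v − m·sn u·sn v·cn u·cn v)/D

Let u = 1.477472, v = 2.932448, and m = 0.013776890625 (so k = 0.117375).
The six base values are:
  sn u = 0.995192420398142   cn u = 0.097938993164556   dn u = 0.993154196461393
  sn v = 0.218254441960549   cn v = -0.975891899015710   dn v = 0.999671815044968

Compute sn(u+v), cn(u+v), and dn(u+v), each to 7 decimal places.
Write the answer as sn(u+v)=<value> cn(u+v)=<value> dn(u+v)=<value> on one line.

m = k² = 0.013776890625
D = 1 − m·sn²u·sn²v = 0.9993500326928075
sn(u+v) = (sn u·cn v·dn v + sn v·cn u·dn u)/D = -0.9496522007252961/0.9993500326928075 = -0.9502698450575944
cn(u+v) = (cn u·cn v − sn u·sn v·dn u·dn v)/D = -0.3112252970128189/0.9993500326928075 = -0.3114277148460225
dn(u+v) = (dn u·dn v − m·sn u·sn v·cn u·cn v)/D = 0.9931142665440961/0.9993500326928075 = 0.9937601781710971

sn(u+v)=-0.9502698 cn(u+v)=-0.3114277 dn(u+v)=0.9937602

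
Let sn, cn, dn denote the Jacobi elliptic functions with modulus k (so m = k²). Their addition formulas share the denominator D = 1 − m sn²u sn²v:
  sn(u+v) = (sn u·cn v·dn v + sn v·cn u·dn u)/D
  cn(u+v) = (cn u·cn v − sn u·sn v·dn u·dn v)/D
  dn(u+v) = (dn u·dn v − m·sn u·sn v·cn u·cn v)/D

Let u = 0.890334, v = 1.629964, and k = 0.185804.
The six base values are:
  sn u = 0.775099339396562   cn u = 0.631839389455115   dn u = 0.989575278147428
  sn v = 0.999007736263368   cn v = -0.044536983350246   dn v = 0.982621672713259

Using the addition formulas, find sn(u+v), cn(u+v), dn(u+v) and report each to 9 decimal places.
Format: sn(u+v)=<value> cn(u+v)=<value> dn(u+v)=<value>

m = k² = 0.034523126416
D = 1 − m·sn²u·sn²v = 0.9793003713251189
sn(u+v) = (sn u·cn v·dn v + sn v·cn u·dn u)/D = 0.5907115477187105/0.9793003713251189 = 0.603197512239684
cn(u+v) = (cn u·cn v − sn u·sn v·dn u·dn v)/D = -0.7810819961241466/0.9793003713251189 = -0.7975918512797484
dn(u+v) = (dn u·dn v − m·sn u·sn v·cn u·cn v)/D = 0.9731303679198723/0.9793003713251189 = 0.9936995802453359

sn(u+v)=0.603197512 cn(u+v)=-0.797591851 dn(u+v)=0.993699580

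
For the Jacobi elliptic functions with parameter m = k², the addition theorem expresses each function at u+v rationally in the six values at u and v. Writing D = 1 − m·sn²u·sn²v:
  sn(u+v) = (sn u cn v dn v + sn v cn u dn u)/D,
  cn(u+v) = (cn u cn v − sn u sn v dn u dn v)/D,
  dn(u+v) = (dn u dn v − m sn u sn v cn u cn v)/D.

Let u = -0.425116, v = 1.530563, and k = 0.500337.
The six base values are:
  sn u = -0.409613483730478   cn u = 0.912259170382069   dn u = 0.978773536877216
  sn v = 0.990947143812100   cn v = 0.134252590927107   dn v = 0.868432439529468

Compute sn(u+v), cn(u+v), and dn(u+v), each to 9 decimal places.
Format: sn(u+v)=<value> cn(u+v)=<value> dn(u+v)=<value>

m = k² = 0.250337113569
D = 1 − m·sn²u·sn²v = 0.9587546769336135
sn(u+v) = (sn u·cn v·dn v + sn v·cn u·dn u)/D = 0.8370553320897673/0.9587546769336135 = 0.8730651878193936
cn(u+v) = (cn u·cn v − sn u·sn v·dn u·dn v)/D = 0.4674921406421363/0.9587546769336135 = 0.4876035047227275
dn(u+v) = (dn u·dn v − m·sn u·sn v·cn u·cn v)/D = 0.8624435754034539/0.9587546769336135 = 0.8995456253332797

sn(u+v)=0.873065188 cn(u+v)=0.487603505 dn(u+v)=0.899545625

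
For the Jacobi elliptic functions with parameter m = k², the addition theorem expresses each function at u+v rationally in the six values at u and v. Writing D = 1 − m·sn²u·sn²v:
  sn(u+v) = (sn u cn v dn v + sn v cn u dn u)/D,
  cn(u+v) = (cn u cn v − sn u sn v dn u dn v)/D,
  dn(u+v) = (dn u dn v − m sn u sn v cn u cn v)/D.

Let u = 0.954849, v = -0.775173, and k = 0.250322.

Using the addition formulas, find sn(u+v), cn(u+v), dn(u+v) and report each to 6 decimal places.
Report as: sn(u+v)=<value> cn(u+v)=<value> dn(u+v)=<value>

sn(u+v)=0.178652 cn(u+v)=0.983912 dn(u+v)=0.999000

sn u = 0.8118332580591508, cn u = 0.5838893397802911, dn u = 0.9791331591987401
sn v = -0.6967559801532591, cn v = 0.7173082350849398, dn v = 0.9846725258581903
m = k² = 0.062661103684
D = 1 − m·sn²u·sn²v = 0.9799509809872918
sn(u+v) = (sn u·cn v·dn v + sn v·cn u·dn u)/D = 0.1750697957408044/0.9799509809872918 = 0.1786515847603144
cn(u+v) = (cn u·cn v − sn u·sn v·dn u·dn v)/D = 0.964185921779212/0.9799509809872918 = 0.9839124001976132
dn(u+v) = (dn u·dn v − m·sn u·sn v·cn u·cn v)/D = 0.9789705806688115/0.9799509809872918 = 0.9989995414694186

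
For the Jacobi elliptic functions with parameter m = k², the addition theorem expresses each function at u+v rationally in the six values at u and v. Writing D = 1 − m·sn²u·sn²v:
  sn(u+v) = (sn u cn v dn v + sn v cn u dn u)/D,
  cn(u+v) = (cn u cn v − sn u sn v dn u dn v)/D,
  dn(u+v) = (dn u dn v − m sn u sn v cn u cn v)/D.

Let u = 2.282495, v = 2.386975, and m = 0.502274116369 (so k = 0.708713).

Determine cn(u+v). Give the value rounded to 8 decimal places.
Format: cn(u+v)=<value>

cn(u+v)=-0.62410906

sn u = 0.9537253036791477, cn u = -0.3006793061088799, dn u = 0.7369772755026849
sn v = 0.9274554838355381, cn v = -0.3739335843480602, dn v = 0.7536292375686723
m = k² = 0.502274116369
D = 1 − m·sn²u·sn²v = 0.6070171882510725
cn(u+v) = (cn u·cn v − sn u·sn v·dn u·dn v)/D = -0.3788449250422758/0.6070171882510725 = -0.6241090571649171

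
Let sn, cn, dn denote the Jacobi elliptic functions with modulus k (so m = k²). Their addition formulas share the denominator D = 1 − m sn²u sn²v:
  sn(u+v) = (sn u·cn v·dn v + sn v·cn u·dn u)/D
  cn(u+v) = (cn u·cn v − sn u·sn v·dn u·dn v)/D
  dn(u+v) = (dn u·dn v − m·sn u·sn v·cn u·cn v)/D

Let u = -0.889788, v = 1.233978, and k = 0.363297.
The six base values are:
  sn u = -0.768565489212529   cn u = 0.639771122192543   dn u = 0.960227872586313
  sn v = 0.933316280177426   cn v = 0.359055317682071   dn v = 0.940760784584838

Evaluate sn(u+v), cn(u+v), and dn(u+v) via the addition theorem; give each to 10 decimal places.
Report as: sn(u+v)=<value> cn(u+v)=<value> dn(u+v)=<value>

m = k² = 0.131984710209
D = 1 − m·sn²u·sn²v = 0.9320885403394569
sn(u+v) = (sn u·cn v·dn v + sn v·cn u·dn u)/D = 0.31375049793283/0.9320885403394569 = 0.3366101870736071
cn(u+v) = (cn u·cn v − sn u·sn v·dn u·dn v)/D = 0.8776956602826749/0.9320885403394569 = 0.9416440845448301
dn(u+v) = (dn u·dn v − m·sn u·sn v·cn u·cn v)/D = 0.9250927275985903/0.9320885403394569 = 0.9924944761810731

sn(u+v)=0.3366101871 cn(u+v)=0.9416440845 dn(u+v)=0.9924944762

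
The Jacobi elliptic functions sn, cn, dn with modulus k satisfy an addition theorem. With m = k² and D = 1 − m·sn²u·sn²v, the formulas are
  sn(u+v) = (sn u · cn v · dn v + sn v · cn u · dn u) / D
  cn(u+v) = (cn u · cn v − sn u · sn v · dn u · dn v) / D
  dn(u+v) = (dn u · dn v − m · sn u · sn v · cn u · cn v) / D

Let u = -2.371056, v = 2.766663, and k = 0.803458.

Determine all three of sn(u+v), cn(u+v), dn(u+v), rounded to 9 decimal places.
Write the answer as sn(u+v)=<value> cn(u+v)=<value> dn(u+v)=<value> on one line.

sn(u+v)=0.379429274 cn(u+v)=0.925220745 dn(u+v)=0.952398621

sn u = -0.9752653415194432, cn u = -0.2210373579985151, dn u = 0.6212849217853688
sn v = 0.8855572472216993, cn v = -0.464530259394505, dn v = 0.702677940483824
m = k² = 0.645544757764
D = 1 − m·sn²u·sn²v = 0.5184900971001374
sn(u+v) = (sn u·cn v·dn v + sn v·cn u·dn u)/D = 0.1967303208794956/0.5184900971001374 = 0.3794292735382766
cn(u+v) = (cn u·cn v − sn u·sn v·dn u·dn v)/D = 0.4797177937470744/0.5184900971001374 = 0.9252207446778394
dn(u+v) = (dn u·dn v − m·sn u·sn v·cn u·cn v)/D = 0.4938092534327168/0.5184900971001374 = 0.9523986209081754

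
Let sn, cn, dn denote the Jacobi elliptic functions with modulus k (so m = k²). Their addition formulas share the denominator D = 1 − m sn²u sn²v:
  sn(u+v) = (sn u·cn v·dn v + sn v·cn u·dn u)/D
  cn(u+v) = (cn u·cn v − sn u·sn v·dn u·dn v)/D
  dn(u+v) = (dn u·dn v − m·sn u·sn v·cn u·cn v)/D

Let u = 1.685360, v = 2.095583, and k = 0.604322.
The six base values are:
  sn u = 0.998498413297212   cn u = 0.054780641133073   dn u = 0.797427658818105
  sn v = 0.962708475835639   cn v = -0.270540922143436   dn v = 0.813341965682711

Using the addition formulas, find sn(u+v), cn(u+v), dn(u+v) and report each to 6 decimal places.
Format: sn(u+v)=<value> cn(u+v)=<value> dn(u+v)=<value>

sn(u+v)=-0.268145 cn(u+v)=-0.963378 dn(u+v)=0.986783

m = k² = 0.365205079684
D = 1 − m·sn²u·sn²v = 0.6625408886187267
sn(u+v) = (sn u·cn v·dn v + sn v·cn u·dn u)/D = -0.1776573024022179/0.6625408886187267 = -0.2681454163117388
cn(u+v) = (cn u·cn v − sn u·sn v·dn u·dn v)/D = -0.6382776135780253/0.6625408886187267 = -0.9633784488512312
dn(u+v) = (dn u·dn v − m·sn u·sn v·cn u·cn v)/D = 0.6537842026252603/0.6625408886187267 = 0.9867831764893447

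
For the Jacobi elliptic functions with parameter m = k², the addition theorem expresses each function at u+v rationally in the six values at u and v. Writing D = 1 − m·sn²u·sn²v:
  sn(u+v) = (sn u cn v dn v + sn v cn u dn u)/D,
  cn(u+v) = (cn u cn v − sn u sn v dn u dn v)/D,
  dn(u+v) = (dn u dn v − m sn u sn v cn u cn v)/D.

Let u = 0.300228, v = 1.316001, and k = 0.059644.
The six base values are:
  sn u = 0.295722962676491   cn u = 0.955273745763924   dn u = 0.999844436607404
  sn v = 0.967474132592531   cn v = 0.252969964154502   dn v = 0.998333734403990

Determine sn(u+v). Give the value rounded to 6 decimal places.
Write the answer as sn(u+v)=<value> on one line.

sn(u+v)=0.999034

m = k² = 0.003557406736
D = 1 − m·sn²u·sn²v = 0.9997088060522559
sn(u+v) = (sn u·cn v·dn v + sn v·cn u·dn u)/D = 0.998743242032996/0.9997088060522559 = 0.9990341547324437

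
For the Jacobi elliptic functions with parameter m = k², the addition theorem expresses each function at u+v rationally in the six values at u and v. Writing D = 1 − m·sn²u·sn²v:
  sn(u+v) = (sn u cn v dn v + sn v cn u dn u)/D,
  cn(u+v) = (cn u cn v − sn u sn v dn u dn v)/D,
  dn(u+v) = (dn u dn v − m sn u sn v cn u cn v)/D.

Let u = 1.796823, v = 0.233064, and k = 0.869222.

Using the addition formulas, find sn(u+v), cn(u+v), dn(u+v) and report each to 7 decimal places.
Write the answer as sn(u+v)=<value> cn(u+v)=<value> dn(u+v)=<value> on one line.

sn u = 0.982760108276813, cn u = 0.1848852876238311, dn u = 0.5198842647099268
sn v = 0.2294281701420859, cn v = 0.9733255954434025, dn v = 0.9799132936520309
m = k² = 0.755546885284
D = 1 − m·sn²u·sn²v = 0.961589501712059
sn(u+v) = (sn u·cn v·dn v + sn v·cn u·dn u)/D = 0.9593841128725932/0.961589501712059 = 0.9977065173490983
cn(u+v) = (cn u·cn v − sn u·sn v·dn u·dn v)/D = 0.06508835357046117/0.961589501712059 = 0.06768829469807524
dn(u+v) = (dn u·dn v − m·sn u·sn v·cn u·cn v)/D = 0.4787854534203209/0.961589501712059 = 0.4979104415843442

sn(u+v)=0.9977065 cn(u+v)=0.0676883 dn(u+v)=0.4979104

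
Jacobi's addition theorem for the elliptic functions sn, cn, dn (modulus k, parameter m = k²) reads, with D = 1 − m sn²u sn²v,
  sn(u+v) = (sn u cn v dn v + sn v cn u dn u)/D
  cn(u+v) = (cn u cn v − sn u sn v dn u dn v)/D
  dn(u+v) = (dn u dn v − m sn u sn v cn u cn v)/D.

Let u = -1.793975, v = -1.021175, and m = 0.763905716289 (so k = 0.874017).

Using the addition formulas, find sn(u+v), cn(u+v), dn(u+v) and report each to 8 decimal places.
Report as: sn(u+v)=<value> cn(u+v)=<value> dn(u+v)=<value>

sn u = -0.9815765281532941, cn u = 0.1910694098450232, dn u = 0.5137923573310399
sn v = -0.7909845445453754, cn v = 0.6118361302590303, dn v = 0.7225353868449224
m = k² = 0.763905716289
D = 1 − m·sn²u·sn²v = 0.5395058845132008
sn(u+v) = (sn u·cn v·dn v + sn v·cn u·dn u)/D = -0.5115796856075827/0.5395058845132008 = -0.9482374526260893
cn(u+v) = (cn u·cn v − sn u·sn v·dn u·dn v)/D = -0.1713266607916527/0.5395058845132008 = -0.3175621725539505
dn(u+v) = (dn u·dn v − m·sn u·sn v·cn u·cn v)/D = 0.3018972521891155/0.5395058845132008 = 0.5595810182154344

sn(u+v)=-0.94823745 cn(u+v)=-0.31756217 dn(u+v)=0.55958102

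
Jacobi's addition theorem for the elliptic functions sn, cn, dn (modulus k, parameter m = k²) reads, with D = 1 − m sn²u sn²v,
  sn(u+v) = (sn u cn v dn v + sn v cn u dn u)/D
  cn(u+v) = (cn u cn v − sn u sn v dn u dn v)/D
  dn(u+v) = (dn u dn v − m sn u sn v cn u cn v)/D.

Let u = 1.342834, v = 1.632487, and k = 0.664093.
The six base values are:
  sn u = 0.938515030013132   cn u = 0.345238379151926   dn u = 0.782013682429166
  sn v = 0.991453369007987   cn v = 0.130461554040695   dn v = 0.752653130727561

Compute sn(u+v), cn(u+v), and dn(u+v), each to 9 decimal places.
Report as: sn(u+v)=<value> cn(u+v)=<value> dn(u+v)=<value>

sn(u+v)=0.582099151 cn(u+v)=-0.813117814 dn(u+v)=0.922260919

m = k² = 0.441019512649
D = 1 − m·sn²u·sn²v = 0.6181569811336045
sn(u+v) = (sn u·cn v·dn v + sn v·cn u·dn u)/D = 0.3598286536994944/0.6181569811336045 = 0.5820991506714431
cn(u+v) = (cn u·cn v − sn u·sn v·dn u·dn v)/D = -0.5026344529586295/0.6181569811336045 = -0.8131178135962737
dn(u+v) = (dn u·dn v − m·sn u·sn v·cn u·cn v)/D = 0.5701020258000875/0.6181569811336045 = 0.9222609194748693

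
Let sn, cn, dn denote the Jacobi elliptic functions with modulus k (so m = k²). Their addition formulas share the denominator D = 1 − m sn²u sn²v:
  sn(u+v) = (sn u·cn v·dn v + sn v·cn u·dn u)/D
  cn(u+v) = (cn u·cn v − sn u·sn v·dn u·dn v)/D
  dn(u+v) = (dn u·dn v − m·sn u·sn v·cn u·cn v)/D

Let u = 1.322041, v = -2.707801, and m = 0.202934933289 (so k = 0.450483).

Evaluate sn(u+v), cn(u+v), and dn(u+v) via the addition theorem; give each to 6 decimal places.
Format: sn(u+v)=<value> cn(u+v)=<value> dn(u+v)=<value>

sn u = 0.9541858558193258, cn u = 0.2992145593956629, dn u = 0.9029029293888809
sn v = -0.5705354808610669, cn v = -0.8212729540649876, dn v = 0.9664070057299247
m = k² = 0.202934933289
D = 1 − m·sn²u·sn²v = 0.9398565858654286
sn(u+v) = (sn u·cn v·dn v + sn v·cn u·dn u)/D = -0.9114588227992408/0.9398565858654286 = -0.9697850039109542
cn(u+v) = (cn u·cn v − sn u·sn v·dn u·dn v)/D = 0.229288500226335/0.9398565858654286 = 0.2439611571325045
dn(u+v) = (dn u·dn v − m·sn u·sn v·cn u·cn v)/D = 0.8454234134110783/0.9398565858654286 = 0.8995238487716768

sn(u+v)=-0.969785 cn(u+v)=0.243961 dn(u+v)=0.899524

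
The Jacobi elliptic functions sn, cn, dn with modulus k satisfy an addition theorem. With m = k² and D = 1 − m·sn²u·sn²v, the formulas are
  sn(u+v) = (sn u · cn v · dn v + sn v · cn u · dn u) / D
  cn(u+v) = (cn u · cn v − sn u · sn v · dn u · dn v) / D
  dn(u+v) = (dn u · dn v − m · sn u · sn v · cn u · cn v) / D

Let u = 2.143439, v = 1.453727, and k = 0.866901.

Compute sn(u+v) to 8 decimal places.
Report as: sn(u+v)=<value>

sn(u+v)=0.62837668

sn u = 0.999968965809598, cn u = 0.0078782877380249, dn u = 0.4985271315985458
sn v = 0.931079366277669, cn v = 0.3648166850515122, dn v = 0.5903414364552464
m = k² = 0.751517343801
D = 1 − m·sn²u·sn²v = 0.3485434483317423
sn(u+v) = (sn u·cn v·dn v + sn v·cn u·dn u)/D = 0.2190165738033266/0.3485434483317423 = 0.6283766768579952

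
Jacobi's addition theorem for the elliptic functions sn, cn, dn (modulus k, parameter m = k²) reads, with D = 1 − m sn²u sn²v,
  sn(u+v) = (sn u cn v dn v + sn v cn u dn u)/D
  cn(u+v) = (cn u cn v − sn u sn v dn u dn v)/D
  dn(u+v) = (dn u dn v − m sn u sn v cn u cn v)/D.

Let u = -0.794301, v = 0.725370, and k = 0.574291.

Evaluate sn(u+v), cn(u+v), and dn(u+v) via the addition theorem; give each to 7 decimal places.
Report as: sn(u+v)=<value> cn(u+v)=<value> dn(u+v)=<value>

sn(u+v)=-0.0688585 cn(u+v)=0.9976264 dn(u+v)=0.9992178

sn u = -0.6962492332149845, cn u = 0.7178001151069468, dn u = 0.9165807344072831
sn v = 0.649242003119052, cn v = 0.7605818965673327, dn v = 0.9278900875556031
m = k² = 0.329810152681
D = 1 − m·sn²u·sn²v = 0.9326082555392706
sn(u+v) = (sn u·cn v·dn v + sn v·cn u·dn u)/D = -0.06421798997042885/0.9326082555392706 = -0.06885848327955824
cn(u+v) = (cn u·cn v − sn u·sn v·dn u·dn v)/D = 0.9303946517817906/0.9326082555392706 = 0.9976264377413215
dn(u+v) = (dn u·dn v − m·sn u·sn v·cn u·cn v)/D = 0.9318787676747816/0.9326082555392706 = 0.9992177981910881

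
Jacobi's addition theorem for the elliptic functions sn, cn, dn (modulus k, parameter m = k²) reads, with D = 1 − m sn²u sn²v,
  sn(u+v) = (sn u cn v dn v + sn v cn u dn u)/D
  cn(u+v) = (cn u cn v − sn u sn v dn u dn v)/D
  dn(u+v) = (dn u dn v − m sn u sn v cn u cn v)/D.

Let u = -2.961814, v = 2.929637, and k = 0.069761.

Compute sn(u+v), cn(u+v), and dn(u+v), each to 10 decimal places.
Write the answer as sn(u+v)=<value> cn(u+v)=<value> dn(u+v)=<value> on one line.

sn(u+v)=-0.0321714208 cn(u+v)=0.9994823659 dn(u+v)=0.9999974815

sn u = -0.1825765173748363, cn u = -0.9831916472912471, dn u = 0.999918884686515
sn v = 0.2141096924178029, cn v = -0.9768096230140005, dn v = 0.9998884441681288
m = k² = 0.004866597121
D = 1 − m·sn²u·sn²v = 0.9999925631694269
sn(u+v) = (sn u·cn v·dn v + sn v·cn u·dn u)/D = -0.03217118157250748/0.9999925631694269 = -0.03217142082591346
cn(u+v) = (cn u·cn v − sn u·sn v·dn u·dn v)/D = 0.9994749328874581/0.9999925631694269 = 0.9994823658684739
dn(u+v) = (dn u·dn v − m·sn u·sn v·cn u·cn v)/D = 0.9999900447202011/0.9999925631694269 = 0.9999974815320449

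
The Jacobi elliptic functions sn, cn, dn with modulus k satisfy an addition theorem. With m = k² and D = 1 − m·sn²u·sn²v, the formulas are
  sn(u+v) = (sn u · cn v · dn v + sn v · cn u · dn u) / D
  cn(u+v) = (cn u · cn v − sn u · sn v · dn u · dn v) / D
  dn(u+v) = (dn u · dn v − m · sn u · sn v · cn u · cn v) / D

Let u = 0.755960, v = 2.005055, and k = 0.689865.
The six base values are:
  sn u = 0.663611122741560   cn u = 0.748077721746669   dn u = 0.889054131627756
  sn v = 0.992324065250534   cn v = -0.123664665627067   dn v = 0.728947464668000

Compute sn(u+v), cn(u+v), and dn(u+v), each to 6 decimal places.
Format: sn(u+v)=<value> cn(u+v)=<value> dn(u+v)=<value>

sn(u+v)=0.756223 cn(u+v)=-0.654314 dn(u+v)=0.853134

m = k² = 0.475913718225
D = 1 − m·sn²u·sn²v = 0.7936223873972085
sn(u+v) = (sn u·cn v·dn v + sn v·cn u·dn u)/D = 0.6001552122394903/0.7936223873972085 = 0.756222634051164
cn(u+v) = (cn u·cn v − sn u·sn v·dn u·dn v)/D = -0.51927855241654/0.7936223873972085 = -0.6543143951868393
dn(u+v) = (dn u·dn v − m·sn u·sn v·cn u·cn v)/D = 0.6770663945220381/0.7936223873972085 = 0.8531341923739936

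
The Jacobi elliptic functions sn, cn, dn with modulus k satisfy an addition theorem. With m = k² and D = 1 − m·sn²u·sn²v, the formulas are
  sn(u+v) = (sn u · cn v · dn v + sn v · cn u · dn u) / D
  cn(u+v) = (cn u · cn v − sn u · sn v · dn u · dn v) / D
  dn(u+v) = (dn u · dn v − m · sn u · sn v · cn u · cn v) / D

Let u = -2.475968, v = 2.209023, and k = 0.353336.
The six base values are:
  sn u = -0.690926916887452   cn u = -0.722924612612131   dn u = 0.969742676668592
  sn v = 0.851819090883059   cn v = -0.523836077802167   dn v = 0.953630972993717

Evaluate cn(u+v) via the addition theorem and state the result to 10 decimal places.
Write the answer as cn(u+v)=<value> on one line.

m = k² = 0.124846328896
D = 1 − m·sn²u·sn²v = 0.9567551157420645
cn(u+v) = (cn u·cn v − sn u·sn v·dn u·dn v)/D = 0.9229664263506839/0.9567551157420645 = 0.9646840776334142

cn(u+v)=0.9646840776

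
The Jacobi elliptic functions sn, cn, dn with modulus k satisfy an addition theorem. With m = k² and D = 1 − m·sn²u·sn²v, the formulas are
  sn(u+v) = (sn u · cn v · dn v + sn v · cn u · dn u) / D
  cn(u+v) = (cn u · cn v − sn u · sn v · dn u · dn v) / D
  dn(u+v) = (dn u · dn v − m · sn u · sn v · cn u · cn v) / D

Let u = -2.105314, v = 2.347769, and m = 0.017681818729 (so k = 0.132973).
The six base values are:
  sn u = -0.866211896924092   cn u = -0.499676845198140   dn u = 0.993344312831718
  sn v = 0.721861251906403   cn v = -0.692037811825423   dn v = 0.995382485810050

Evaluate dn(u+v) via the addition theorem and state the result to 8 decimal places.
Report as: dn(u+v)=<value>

m = k² = 0.017681818729
D = 1 − m·sn²u·sn²v = 0.9930867433015831
dn(u+v) = (dn u·dn v − m·sn u·sn v·cn u·cn v)/D = 0.9925807035550113/0.9930867433015831 = 0.9994904375171806

dn(u+v)=0.99949044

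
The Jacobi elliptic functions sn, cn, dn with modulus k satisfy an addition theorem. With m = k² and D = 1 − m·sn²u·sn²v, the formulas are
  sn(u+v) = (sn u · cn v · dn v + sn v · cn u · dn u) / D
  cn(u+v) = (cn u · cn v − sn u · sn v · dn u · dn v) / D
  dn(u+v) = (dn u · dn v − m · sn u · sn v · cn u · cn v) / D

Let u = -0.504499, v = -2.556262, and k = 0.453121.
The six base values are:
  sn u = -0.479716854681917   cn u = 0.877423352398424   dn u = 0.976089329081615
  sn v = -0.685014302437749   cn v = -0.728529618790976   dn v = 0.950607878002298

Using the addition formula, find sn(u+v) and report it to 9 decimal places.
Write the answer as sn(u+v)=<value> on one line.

m = k² = 0.205318640641
D = 1 − m·sn²u·sn²v = 0.9778283704450663
sn(u+v) = (sn u·cn v·dn v + sn v·cn u·dn u)/D = -0.2544501091798948/0.9778283704450663 = -0.2602196017937993

sn(u+v)=-0.260219602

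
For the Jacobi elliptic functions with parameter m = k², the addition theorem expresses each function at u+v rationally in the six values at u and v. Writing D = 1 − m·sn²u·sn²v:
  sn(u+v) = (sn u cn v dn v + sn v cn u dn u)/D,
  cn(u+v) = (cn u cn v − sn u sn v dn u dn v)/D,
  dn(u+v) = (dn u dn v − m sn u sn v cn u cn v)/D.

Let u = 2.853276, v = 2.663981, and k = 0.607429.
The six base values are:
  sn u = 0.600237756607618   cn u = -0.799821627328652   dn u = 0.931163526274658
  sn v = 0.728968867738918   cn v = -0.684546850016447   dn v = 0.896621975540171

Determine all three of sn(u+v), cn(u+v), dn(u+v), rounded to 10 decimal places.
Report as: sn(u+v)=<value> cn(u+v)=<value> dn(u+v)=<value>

m = k² = 0.368969990041
D = 1 − m·sn²u·sn²v = 0.9293591969945627
sn(u+v) = (sn u·cn v·dn v + sn v·cn u·dn u)/D = -0.9113240792937424/0.9293591969945627 = -0.9805940289189113
cn(u+v) = (cn u·cn v − sn u·sn v·dn u·dn v)/D = 0.1822002731550948/0.9293591969945627 = 0.196049357174609
dn(u+v) = (dn u·dn v − m·sn u·sn v·cn u·cn v)/D = 0.7465083178096889/0.9293591969945627 = 0.8032505840839669

sn(u+v)=-0.9805940289 cn(u+v)=0.1960493572 dn(u+v)=0.8032505841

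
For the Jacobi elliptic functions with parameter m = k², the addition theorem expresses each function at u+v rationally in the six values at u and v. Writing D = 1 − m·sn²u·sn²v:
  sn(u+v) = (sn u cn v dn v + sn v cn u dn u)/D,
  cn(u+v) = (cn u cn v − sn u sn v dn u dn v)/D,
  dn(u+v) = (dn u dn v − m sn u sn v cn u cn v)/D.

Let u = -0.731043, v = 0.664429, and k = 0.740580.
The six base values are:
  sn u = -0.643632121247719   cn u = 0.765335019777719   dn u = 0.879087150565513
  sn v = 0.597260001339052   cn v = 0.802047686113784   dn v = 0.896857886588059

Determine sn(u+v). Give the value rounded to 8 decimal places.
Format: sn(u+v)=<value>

sn(u+v)=-0.06653781

m = k² = 0.5484587364
D = 1 − m·sn²u·sn²v = 0.9189512650608979
sn(u+v) = (sn u·cn v·dn v + sn v·cn u·dn u)/D = -0.06114500651280686/0.9189512650608979 = -0.06653781200111286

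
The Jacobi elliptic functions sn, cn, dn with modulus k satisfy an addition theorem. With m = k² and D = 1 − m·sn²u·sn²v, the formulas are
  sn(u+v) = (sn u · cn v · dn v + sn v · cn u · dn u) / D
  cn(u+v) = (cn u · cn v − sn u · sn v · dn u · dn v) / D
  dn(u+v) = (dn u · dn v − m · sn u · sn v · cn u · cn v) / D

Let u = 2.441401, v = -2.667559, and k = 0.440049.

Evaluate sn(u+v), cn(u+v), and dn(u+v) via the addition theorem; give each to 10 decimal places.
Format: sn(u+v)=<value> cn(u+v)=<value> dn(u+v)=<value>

sn(u+v)=-0.2238750648 cn(u+v)=0.9746178509 dn(u+v)=0.9951354672

sn u = 0.7533760745220274, cn u = -0.6575899104592319, dn u = 0.9434473520608709
sn v = -0.5950675103402596, cn v = -0.8036757170261181, dn v = 0.9651061785849582
m = k² = 0.193643122401
D = 1 − m·sn²u·sn²v = 0.9610813109451985
sn(u+v) = (sn u·cn v·dn v + sn v·cn u·dn u)/D = -0.2151621407711761/0.9610813109451985 = -0.2238750648054635
cn(u+v) = (cn u·cn v − sn u·sn v·dn u·dn v)/D = 0.9366870018458172/0.9610813109451985 = 0.9746178509335592
dn(u+v) = (dn u·dn v − m·sn u·sn v·cn u·cn v)/D = 0.9564060993756332/0.9610813109451985 = 0.9951354671906299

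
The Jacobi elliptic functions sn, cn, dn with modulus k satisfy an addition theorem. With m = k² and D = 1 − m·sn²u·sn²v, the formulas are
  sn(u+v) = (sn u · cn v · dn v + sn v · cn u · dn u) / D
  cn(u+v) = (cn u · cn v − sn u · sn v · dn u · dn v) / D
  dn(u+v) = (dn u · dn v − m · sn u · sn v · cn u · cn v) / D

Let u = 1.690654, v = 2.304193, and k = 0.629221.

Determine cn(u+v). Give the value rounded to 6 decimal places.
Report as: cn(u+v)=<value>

sn u = 0.9978652500048918, cn u = 0.06530652978588618, dn u = 0.7783119588863085
sn v = 0.9135243262435739, cn v = -0.4067841016574078, dn v = 0.818287828214933
m = k² = 0.395919066841
D = 1 − m·sn²u·sn²v = 0.6710041283701229
cn(u+v) = (cn u·cn v − sn u·sn v·dn u·dn v)/D = -0.6071319412585197/0.6710041283701229 = -0.904811037054646

cn(u+v)=-0.904811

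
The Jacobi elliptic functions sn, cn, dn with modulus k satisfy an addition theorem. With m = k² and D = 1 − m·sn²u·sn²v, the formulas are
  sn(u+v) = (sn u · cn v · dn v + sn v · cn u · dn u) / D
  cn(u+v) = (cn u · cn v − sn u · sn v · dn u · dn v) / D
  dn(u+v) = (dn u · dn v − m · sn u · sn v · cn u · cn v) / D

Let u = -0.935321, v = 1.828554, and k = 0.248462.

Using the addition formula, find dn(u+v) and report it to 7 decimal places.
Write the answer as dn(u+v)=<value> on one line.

sn u = -0.8005813578194022, cn u = 0.5992240728742815, dn u = 0.9800169399412632
sn v = 0.974690370792856, cn v = -0.2235591221213862, dn v = 0.9702329548823562
m = k² = 0.061733365444
D = 1 − m·sn²u·sn²v = 0.9624106989220023
dn(u+v) = (dn u·dn v − m·sn u·sn v·cn u·cn v)/D = 0.9443915519104139/0.9624106989220023 = 0.9812770711799321

dn(u+v)=0.9812771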